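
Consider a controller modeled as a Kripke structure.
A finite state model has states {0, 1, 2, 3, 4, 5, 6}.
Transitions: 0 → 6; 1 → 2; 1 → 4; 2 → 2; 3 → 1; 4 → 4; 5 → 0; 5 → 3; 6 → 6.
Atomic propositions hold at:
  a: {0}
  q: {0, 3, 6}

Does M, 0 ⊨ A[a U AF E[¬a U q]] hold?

Yes

Sat(¬a) = {1, 2, 3, 4, 5, 6}
E[¬a U q]: least fixpoint, start Z0 = Sat(q) = {0, 3, 6}, add states in Sat(¬a) with some successor in Z. Z1 = {0, 3, 5, 6}; fixed.
Sat(E[¬a U q]) = {0, 3, 5, 6}
AF E[¬a U q]: least fixpoint, start Z0 = {0, 3, 5, 6}, add states with every successor in Z. Already a fixed point.
Sat(AF E[¬a U q]) = {0, 3, 5, 6}
A[a U AF E[¬a U q]]: least fixpoint, start Z0 = Sat(AF E[¬a U q]) = {0, 3, 5, 6}, add states in Sat(a) with every successor in Z. Already a fixed point.
Sat(A[a U AF E[¬a U q]]) = {0, 3, 5, 6}
0 ∈ Sat(A[a U AF E[¬a U q]]) = {0, 3, 5, 6}, so the formula holds at 0.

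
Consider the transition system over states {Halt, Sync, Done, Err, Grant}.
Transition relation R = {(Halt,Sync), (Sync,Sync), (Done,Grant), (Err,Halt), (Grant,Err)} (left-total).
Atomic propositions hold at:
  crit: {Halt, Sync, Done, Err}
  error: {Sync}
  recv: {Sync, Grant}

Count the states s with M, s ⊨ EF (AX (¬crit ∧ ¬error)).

Sat(¬crit) = {Grant}
Sat(¬error) = {Halt, Done, Err, Grant}
Sat(¬crit ∧ ¬error) = {Grant}
Sat(AX (¬crit ∧ ¬error)) = {s : every successor in {Grant}} = {Done}
EF (AX (¬crit ∧ ¬error)): least fixpoint, start Z0 = {Done}, add states with some successor in Z. Already a fixed point.
Sat(EF (AX (¬crit ∧ ¬error))) = {Done}
|Sat(EF (AX (¬crit ∧ ¬error)))| = |{Done}| = 1.

1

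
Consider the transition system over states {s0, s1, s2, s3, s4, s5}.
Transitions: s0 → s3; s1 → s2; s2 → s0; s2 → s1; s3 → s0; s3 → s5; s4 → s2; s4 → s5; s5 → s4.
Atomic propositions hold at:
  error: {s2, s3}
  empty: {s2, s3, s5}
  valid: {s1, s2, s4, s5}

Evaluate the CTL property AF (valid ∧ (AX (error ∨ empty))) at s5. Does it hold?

Sat(error ∨ empty) = {s2, s3, s5}
Sat(AX (error ∨ empty)) = {s : every successor in {s2, s3, s5}} = {s0, s1, s4}
Sat(valid ∧ (AX (error ∨ empty))) = {s1, s4}
AF (valid ∧ (AX (error ∨ empty))): least fixpoint, start Z0 = {s1, s4}, add states with every successor in Z. Z1 = {s1, s4, s5}; fixed.
Sat(AF (valid ∧ (AX (error ∨ empty)))) = {s1, s4, s5}
s5 ∈ Sat(AF (valid ∧ (AX (error ∨ empty)))) = {s1, s4, s5}, so the formula holds at s5.

Yes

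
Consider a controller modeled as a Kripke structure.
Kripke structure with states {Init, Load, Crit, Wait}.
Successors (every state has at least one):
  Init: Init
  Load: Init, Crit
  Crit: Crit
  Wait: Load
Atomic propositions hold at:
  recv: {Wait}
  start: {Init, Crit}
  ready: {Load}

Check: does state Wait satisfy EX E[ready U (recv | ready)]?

Yes

Sat(recv | ready) = {Load, Wait}
E[ready U (recv | ready)]: least fixpoint, start Z0 = Sat((recv | ready)) = {Load, Wait}, add states in Sat(ready) with some successor in Z. Already a fixed point.
Sat(E[ready U (recv | ready)]) = {Load, Wait}
Sat(EX E[ready U (recv | ready)]) = {s : some successor in {Load, Wait}} = {Wait}
Wait ∈ Sat(EX E[ready U (recv | ready)]) = {Wait}, so the formula holds at Wait.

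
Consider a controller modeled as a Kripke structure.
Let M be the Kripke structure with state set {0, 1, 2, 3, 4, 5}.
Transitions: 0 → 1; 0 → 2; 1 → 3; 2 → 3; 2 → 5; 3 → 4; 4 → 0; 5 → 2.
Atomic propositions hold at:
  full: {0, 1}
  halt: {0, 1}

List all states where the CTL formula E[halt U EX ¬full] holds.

{0, 1, 2, 3, 5}

Sat(¬full) = {2, 3, 4, 5}
Sat(EX ¬full) = {s : some successor in {2, 3, 4, 5}} = {0, 1, 2, 3, 5}
E[halt U EX ¬full]: least fixpoint, start Z0 = Sat(EX ¬full) = {0, 1, 2, 3, 5}, add states in Sat(halt) with some successor in Z. Already a fixed point.
Sat(E[halt U EX ¬full]) = {0, 1, 2, 3, 5}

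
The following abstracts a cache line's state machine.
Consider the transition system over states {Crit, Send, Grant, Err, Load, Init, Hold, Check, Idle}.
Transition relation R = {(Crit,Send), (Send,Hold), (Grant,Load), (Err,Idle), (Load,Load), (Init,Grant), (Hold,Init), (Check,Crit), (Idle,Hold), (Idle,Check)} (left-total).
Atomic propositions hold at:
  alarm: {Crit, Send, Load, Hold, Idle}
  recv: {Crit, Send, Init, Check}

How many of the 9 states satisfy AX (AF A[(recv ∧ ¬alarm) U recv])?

Sat(¬alarm) = {Grant, Err, Init, Check}
Sat(recv ∧ ¬alarm) = {Init, Check}
A[(recv ∧ ¬alarm) U recv]: least fixpoint, start Z0 = Sat(recv) = {Crit, Send, Init, Check}, add states in Sat(recv ∧ ¬alarm) with every successor in Z. Already a fixed point.
Sat(A[(recv ∧ ¬alarm) U recv]) = {Crit, Send, Init, Check}
AF A[(recv ∧ ¬alarm) U recv]: least fixpoint, start Z0 = {Crit, Send, Init, Check}, add states with every successor in Z. Z1 = {Crit, Send, Init, Hold, Check}; Z2 = {Crit, Send, Init, Hold, Check, Idle}; Z3 = {Crit, Send, Err, Init, Hold, Check, Idle}; fixed.
Sat(AF A[(recv ∧ ¬alarm) U recv]) = {Crit, Send, Err, Init, Hold, Check, Idle}
Sat(AX (AF A[(recv ∧ ¬alarm) U recv])) = {s : every successor in {Crit, Send, Err, Init, Hold, Check, Idle}} = {Crit, Send, Err, Hold, Check, Idle}
|Sat(AX (AF A[(recv ∧ ¬alarm) U recv]))| = |{Crit, Send, Err, Hold, Check, Idle}| = 6.

6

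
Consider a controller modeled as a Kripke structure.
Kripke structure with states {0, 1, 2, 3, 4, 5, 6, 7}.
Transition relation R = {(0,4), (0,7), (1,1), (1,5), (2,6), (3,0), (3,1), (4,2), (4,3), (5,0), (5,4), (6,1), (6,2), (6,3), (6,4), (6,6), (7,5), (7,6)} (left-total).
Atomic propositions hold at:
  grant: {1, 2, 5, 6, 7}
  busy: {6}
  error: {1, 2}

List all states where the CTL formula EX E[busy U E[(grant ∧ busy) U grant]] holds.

{0, 1, 2, 3, 4, 6, 7}

Sat(grant ∧ busy) = {6}
E[(grant ∧ busy) U grant]: least fixpoint, start Z0 = Sat(grant) = {1, 2, 5, 6, 7}, add states in Sat(grant ∧ busy) with some successor in Z. Already a fixed point.
Sat(E[(grant ∧ busy) U grant]) = {1, 2, 5, 6, 7}
E[busy U E[(grant ∧ busy) U grant]]: least fixpoint, start Z0 = Sat(E[(grant ∧ busy) U grant]) = {1, 2, 5, 6, 7}, add states in Sat(busy) with some successor in Z. Already a fixed point.
Sat(E[busy U E[(grant ∧ busy) U grant]]) = {1, 2, 5, 6, 7}
Sat(EX E[busy U E[(grant ∧ busy) U grant]]) = {s : some successor in {1, 2, 5, 6, 7}} = {0, 1, 2, 3, 4, 6, 7}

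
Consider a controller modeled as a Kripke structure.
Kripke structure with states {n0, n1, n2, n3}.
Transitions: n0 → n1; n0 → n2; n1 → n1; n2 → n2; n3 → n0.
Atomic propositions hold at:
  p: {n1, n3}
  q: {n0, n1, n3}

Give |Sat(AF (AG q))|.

AG q: greatest fixpoint, start Z0 = {n0, n1, n3}, keep only states in Sat with every successor in Z. Z1 = {n1, n3}; Z2 = {n1}; fixed.
Sat(AG q) = {n1}
AF (AG q): least fixpoint, start Z0 = {n1}, add states with every successor in Z. Already a fixed point.
Sat(AF (AG q)) = {n1}
|Sat(AF (AG q))| = |{n1}| = 1.

1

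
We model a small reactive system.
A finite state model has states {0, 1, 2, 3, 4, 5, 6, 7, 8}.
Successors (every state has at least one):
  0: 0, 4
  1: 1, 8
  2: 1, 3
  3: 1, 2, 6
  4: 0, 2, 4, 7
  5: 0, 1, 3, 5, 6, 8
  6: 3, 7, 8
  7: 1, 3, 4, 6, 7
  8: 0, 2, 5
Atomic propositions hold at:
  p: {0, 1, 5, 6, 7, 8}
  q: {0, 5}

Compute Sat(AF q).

{0, 5}

AF q: least fixpoint, start Z0 = {0, 5}, add states with every successor in Z. Already a fixed point.
Sat(AF q) = {0, 5}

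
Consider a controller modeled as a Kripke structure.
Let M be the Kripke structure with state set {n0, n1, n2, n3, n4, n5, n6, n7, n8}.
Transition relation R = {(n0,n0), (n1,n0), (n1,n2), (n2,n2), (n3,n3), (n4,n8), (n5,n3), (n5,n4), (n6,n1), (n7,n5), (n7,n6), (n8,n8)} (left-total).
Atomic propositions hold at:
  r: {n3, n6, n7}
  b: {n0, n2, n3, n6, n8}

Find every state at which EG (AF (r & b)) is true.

{n3}

Sat(r & b) = {n3, n6}
AF (r & b): least fixpoint, start Z0 = {n3, n6}, add states with every successor in Z. Already a fixed point.
Sat(AF (r & b)) = {n3, n6}
EG (AF (r & b)): greatest fixpoint, start Z0 = {n3, n6}, keep only states in Sat with some successor in Z. Z1 = {n3}; fixed.
Sat(EG (AF (r & b))) = {n3}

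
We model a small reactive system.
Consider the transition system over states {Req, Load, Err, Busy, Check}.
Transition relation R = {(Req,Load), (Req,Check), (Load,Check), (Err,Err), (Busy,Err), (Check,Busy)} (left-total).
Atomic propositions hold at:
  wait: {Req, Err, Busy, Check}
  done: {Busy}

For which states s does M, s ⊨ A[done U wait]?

{Req, Err, Busy, Check}

A[done U wait]: least fixpoint, start Z0 = Sat(wait) = {Req, Err, Busy, Check}, add states in Sat(done) with every successor in Z. Already a fixed point.
Sat(A[done U wait]) = {Req, Err, Busy, Check}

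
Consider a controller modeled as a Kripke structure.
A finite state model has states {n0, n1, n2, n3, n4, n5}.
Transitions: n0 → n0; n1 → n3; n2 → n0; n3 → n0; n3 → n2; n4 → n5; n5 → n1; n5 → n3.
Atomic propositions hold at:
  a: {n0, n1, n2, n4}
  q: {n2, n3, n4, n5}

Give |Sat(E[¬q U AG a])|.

2

Sat(¬q) = {n0, n1}
AG a: greatest fixpoint, start Z0 = {n0, n1, n2, n4}, keep only states in Sat with every successor in Z. Z1 = {n0, n2}; fixed.
Sat(AG a) = {n0, n2}
E[¬q U AG a]: least fixpoint, start Z0 = Sat(AG a) = {n0, n2}, add states in Sat(¬q) with some successor in Z. Already a fixed point.
Sat(E[¬q U AG a]) = {n0, n2}
|Sat(E[¬q U AG a])| = |{n0, n2}| = 2.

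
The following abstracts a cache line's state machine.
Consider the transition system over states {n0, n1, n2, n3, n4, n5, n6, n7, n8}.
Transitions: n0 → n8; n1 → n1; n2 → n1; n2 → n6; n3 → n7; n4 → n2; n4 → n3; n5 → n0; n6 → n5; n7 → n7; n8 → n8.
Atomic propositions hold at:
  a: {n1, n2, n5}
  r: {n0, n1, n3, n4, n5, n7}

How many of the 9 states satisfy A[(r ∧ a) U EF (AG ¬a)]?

8

Sat(r ∧ a) = {n1, n5}
Sat(¬a) = {n0, n3, n4, n6, n7, n8}
AG ¬a: greatest fixpoint, start Z0 = {n0, n3, n4, n6, n7, n8}, keep only states in Sat with every successor in Z. Z1 = {n0, n3, n7, n8}; fixed.
Sat(AG ¬a) = {n0, n3, n7, n8}
EF (AG ¬a): least fixpoint, start Z0 = {n0, n3, n7, n8}, add states with some successor in Z. Z1 = {n0, n3, n4, n5, n7, n8}; Z2 = {n0, n3, n4, n5, n6, n7, n8}; Z3 = {n0, n2, n3, n4, n5, n6, n7, n8}; fixed.
Sat(EF (AG ¬a)) = {n0, n2, n3, n4, n5, n6, n7, n8}
A[(r ∧ a) U EF (AG ¬a)]: least fixpoint, start Z0 = Sat(EF (AG ¬a)) = {n0, n2, n3, n4, n5, n6, n7, n8}, add states in Sat(r ∧ a) with every successor in Z. Already a fixed point.
Sat(A[(r ∧ a) U EF (AG ¬a)]) = {n0, n2, n3, n4, n5, n6, n7, n8}
|Sat(A[(r ∧ a) U EF (AG ¬a)])| = |{n0, n2, n3, n4, n5, n6, n7, n8}| = 8.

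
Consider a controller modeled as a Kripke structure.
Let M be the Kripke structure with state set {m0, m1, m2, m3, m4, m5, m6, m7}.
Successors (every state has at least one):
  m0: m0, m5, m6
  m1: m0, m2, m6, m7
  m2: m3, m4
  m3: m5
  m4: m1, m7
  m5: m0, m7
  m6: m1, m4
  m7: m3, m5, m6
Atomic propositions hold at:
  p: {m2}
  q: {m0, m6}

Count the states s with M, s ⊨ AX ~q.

4

Sat(~q) = {m1, m2, m3, m4, m5, m7}
Sat(AX ~q) = {s : every successor in {m1, m2, m3, m4, m5, m7}} = {m2, m3, m4, m6}
|Sat(AX ~q)| = |{m2, m3, m4, m6}| = 4.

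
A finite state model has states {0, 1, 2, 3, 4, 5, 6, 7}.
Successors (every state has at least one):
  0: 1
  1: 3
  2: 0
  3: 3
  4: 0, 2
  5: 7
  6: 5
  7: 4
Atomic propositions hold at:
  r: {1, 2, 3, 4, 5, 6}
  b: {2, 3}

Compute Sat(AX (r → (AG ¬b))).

Sat(¬b) = {0, 1, 4, 5, 6, 7}
AG ¬b: greatest fixpoint, start Z0 = {0, 1, 4, 5, 6, 7}, keep only states in Sat with every successor in Z. Z1 = {0, 5, 6, 7}; Z2 = {5, 6}; Z3 = {6}; Z4 = ∅; fixed.
Sat(AG ¬b) = ∅
Sat(r → (AG ¬b)) = {0, 7}
Sat(AX (r → (AG ¬b))) = {s : every successor in {0, 7}} = {2, 5}

{2, 5}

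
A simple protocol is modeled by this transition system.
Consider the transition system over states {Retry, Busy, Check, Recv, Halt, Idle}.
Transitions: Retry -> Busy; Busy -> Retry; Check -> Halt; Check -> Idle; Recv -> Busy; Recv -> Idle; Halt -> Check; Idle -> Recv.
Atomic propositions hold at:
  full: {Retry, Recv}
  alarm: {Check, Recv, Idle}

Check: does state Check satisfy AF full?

No

AF full: least fixpoint, start Z0 = {Retry, Recv}, add states with every successor in Z. Z1 = {Retry, Busy, Recv, Idle}; fixed.
Sat(AF full) = {Retry, Busy, Recv, Idle}
Check ∉ Sat(AF full) = {Retry, Busy, Recv, Idle}, so the formula does not hold at Check.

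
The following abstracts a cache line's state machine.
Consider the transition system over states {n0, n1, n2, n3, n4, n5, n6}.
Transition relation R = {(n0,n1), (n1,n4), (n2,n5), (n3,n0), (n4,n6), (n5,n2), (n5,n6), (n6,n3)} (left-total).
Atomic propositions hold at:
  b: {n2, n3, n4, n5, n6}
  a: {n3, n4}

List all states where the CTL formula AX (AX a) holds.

{n0, n4}

Sat(AX a) = {s : every successor in {n3, n4}} = {n1, n6}
Sat(AX (AX a)) = {s : every successor in {n1, n6}} = {n0, n4}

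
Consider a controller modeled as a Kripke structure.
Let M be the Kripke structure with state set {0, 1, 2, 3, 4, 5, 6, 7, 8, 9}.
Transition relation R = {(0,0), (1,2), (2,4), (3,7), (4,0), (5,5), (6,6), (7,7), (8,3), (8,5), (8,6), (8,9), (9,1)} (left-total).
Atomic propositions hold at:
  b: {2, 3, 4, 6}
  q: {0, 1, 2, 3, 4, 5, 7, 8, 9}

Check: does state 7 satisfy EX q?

Sat(EX q) = {s : some successor in {0, 1, 2, 3, 4, 5, 7, 8, 9}} = {0, 1, 2, 3, 4, 5, 7, 8, 9}
7 ∈ Sat(EX q) = {0, 1, 2, 3, 4, 5, 7, 8, 9}, so the formula holds at 7.

Yes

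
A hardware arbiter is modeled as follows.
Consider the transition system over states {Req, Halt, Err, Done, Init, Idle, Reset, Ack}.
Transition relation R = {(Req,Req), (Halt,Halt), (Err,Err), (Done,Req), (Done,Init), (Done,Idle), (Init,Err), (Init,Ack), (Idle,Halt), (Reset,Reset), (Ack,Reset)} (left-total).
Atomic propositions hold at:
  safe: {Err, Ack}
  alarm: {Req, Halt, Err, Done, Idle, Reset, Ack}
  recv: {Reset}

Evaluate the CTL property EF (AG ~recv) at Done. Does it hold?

Sat(~recv) = {Req, Halt, Err, Done, Init, Idle, Ack}
AG ~recv: greatest fixpoint, start Z0 = {Req, Halt, Err, Done, Init, Idle, Ack}, keep only states in Sat with every successor in Z. Z1 = {Req, Halt, Err, Done, Init, Idle}; Z2 = {Req, Halt, Err, Done, Idle}; Z3 = {Req, Halt, Err, Idle}; fixed.
Sat(AG ~recv) = {Req, Halt, Err, Idle}
EF (AG ~recv): least fixpoint, start Z0 = {Req, Halt, Err, Idle}, add states with some successor in Z. Z1 = {Req, Halt, Err, Done, Init, Idle}; fixed.
Sat(EF (AG ~recv)) = {Req, Halt, Err, Done, Init, Idle}
Done ∈ Sat(EF (AG ~recv)) = {Req, Halt, Err, Done, Init, Idle}, so the formula holds at Done.

Yes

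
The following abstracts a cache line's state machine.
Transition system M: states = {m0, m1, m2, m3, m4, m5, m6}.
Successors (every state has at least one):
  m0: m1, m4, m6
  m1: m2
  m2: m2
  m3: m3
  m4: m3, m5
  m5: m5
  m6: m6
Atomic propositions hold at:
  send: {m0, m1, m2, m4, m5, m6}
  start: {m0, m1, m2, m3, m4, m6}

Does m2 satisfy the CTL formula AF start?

Yes

AF start: least fixpoint, start Z0 = {m0, m1, m2, m3, m4, m6}, add states with every successor in Z. Already a fixed point.
Sat(AF start) = {m0, m1, m2, m3, m4, m6}
m2 ∈ Sat(AF start) = {m0, m1, m2, m3, m4, m6}, so the formula holds at m2.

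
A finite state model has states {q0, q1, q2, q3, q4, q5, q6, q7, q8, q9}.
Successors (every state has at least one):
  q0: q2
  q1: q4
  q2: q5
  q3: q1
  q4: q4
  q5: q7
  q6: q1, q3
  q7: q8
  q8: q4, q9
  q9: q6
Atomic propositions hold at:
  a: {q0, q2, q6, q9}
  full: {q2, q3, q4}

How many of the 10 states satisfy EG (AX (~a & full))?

Sat(~a) = {q1, q3, q4, q5, q7, q8}
Sat(~a & full) = {q3, q4}
Sat(AX (~a & full)) = {s : every successor in {q3, q4}} = {q1, q4}
EG (AX (~a & full)): greatest fixpoint, start Z0 = {q1, q4}, keep only states in Sat with some successor in Z. Already a fixed point.
Sat(EG (AX (~a & full))) = {q1, q4}
|Sat(EG (AX (~a & full)))| = |{q1, q4}| = 2.

2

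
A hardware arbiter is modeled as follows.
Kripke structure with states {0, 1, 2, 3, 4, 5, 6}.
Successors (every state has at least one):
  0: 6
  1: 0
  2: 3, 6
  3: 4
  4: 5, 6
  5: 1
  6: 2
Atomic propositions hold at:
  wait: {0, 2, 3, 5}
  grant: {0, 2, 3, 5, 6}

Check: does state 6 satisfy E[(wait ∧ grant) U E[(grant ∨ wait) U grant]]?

Sat(wait ∧ grant) = {0, 2, 3, 5}
Sat(grant ∨ wait) = {0, 2, 3, 5, 6}
E[(grant ∨ wait) U grant]: least fixpoint, start Z0 = Sat(grant) = {0, 2, 3, 5, 6}, add states in Sat(grant ∨ wait) with some successor in Z. Already a fixed point.
Sat(E[(grant ∨ wait) U grant]) = {0, 2, 3, 5, 6}
E[(wait ∧ grant) U E[(grant ∨ wait) U grant]]: least fixpoint, start Z0 = Sat(E[(grant ∨ wait) U grant]) = {0, 2, 3, 5, 6}, add states in Sat(wait ∧ grant) with some successor in Z. Already a fixed point.
Sat(E[(wait ∧ grant) U E[(grant ∨ wait) U grant]]) = {0, 2, 3, 5, 6}
6 ∈ Sat(E[(wait ∧ grant) U E[(grant ∨ wait) U grant]]) = {0, 2, 3, 5, 6}, so the formula holds at 6.

Yes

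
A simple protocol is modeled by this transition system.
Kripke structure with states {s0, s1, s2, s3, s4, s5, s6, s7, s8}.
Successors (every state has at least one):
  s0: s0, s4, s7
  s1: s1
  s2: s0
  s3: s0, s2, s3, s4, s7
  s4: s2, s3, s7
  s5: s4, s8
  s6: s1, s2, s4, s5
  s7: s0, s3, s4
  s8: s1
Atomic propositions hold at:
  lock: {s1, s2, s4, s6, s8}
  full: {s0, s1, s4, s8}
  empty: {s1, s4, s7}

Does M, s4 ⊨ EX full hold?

No

Sat(EX full) = {s : some successor in {s0, s1, s4, s8}} = {s0, s1, s2, s3, s5, s6, s7, s8}
s4 ∉ Sat(EX full) = {s0, s1, s2, s3, s5, s6, s7, s8}, so the formula does not hold at s4.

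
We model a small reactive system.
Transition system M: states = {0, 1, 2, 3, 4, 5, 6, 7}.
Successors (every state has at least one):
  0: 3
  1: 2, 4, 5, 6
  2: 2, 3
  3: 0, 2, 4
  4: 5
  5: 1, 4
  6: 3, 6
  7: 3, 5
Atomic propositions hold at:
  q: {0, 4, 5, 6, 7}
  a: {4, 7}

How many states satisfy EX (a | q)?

6

Sat(a | q) = {0, 4, 5, 6, 7}
Sat(EX (a | q)) = {s : some successor in {0, 4, 5, 6, 7}} = {1, 3, 4, 5, 6, 7}
|Sat(EX (a | q))| = |{1, 3, 4, 5, 6, 7}| = 6.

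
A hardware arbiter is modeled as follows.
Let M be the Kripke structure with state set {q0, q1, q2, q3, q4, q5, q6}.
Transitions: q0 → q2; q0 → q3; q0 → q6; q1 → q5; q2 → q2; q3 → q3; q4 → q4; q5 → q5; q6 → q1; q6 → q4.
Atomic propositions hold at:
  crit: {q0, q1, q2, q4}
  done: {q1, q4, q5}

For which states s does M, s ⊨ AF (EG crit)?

{q0, q2, q4}

EG crit: greatest fixpoint, start Z0 = {q0, q1, q2, q4}, keep only states in Sat with some successor in Z. Z1 = {q0, q2, q4}; fixed.
Sat(EG crit) = {q0, q2, q4}
AF (EG crit): least fixpoint, start Z0 = {q0, q2, q4}, add states with every successor in Z. Already a fixed point.
Sat(AF (EG crit)) = {q0, q2, q4}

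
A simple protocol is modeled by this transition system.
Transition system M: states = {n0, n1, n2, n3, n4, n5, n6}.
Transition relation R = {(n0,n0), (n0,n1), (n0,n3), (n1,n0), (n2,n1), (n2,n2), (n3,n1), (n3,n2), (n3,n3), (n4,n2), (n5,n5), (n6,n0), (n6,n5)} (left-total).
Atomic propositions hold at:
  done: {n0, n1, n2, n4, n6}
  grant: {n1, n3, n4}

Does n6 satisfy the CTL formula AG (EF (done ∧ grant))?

Sat(done ∧ grant) = {n1, n4}
EF (done ∧ grant): least fixpoint, start Z0 = {n1, n4}, add states with some successor in Z. Z1 = {n0, n1, n2, n3, n4}; Z2 = {n0, n1, n2, n3, n4, n6}; fixed.
Sat(EF (done ∧ grant)) = {n0, n1, n2, n3, n4, n6}
AG (EF (done ∧ grant)): greatest fixpoint, start Z0 = {n0, n1, n2, n3, n4, n6}, keep only states in Sat with every successor in Z. Z1 = {n0, n1, n2, n3, n4}; fixed.
Sat(AG (EF (done ∧ grant))) = {n0, n1, n2, n3, n4}
n6 ∉ Sat(AG (EF (done ∧ grant))) = {n0, n1, n2, n3, n4}, so the formula does not hold at n6.

No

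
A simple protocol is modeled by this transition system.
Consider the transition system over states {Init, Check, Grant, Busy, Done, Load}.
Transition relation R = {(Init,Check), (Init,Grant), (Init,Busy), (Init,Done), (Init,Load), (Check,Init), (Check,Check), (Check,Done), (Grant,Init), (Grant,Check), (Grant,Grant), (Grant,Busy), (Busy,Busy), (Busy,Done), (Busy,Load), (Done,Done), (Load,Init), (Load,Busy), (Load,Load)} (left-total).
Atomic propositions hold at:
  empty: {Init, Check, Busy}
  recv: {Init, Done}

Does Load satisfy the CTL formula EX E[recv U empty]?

Yes

E[recv U empty]: least fixpoint, start Z0 = Sat(empty) = {Init, Check, Busy}, add states in Sat(recv) with some successor in Z. Already a fixed point.
Sat(E[recv U empty]) = {Init, Check, Busy}
Sat(EX E[recv U empty]) = {s : some successor in {Init, Check, Busy}} = {Init, Check, Grant, Busy, Load}
Load ∈ Sat(EX E[recv U empty]) = {Init, Check, Grant, Busy, Load}, so the formula holds at Load.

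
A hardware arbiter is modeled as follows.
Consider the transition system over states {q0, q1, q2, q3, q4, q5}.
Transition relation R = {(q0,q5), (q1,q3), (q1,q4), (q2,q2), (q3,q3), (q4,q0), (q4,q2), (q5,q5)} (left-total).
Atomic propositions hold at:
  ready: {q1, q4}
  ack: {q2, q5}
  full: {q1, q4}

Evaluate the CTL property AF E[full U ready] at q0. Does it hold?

E[full U ready]: least fixpoint, start Z0 = Sat(ready) = {q1, q4}, add states in Sat(full) with some successor in Z. Already a fixed point.
Sat(E[full U ready]) = {q1, q4}
AF E[full U ready]: least fixpoint, start Z0 = {q1, q4}, add states with every successor in Z. Already a fixed point.
Sat(AF E[full U ready]) = {q1, q4}
q0 ∉ Sat(AF E[full U ready]) = {q1, q4}, so the formula does not hold at q0.

No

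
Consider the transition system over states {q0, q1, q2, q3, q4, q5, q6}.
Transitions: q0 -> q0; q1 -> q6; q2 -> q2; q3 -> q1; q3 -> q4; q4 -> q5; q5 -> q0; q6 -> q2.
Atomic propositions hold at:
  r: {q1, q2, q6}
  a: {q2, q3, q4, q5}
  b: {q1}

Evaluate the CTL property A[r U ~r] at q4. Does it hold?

Yes

Sat(~r) = {q0, q3, q4, q5}
A[r U ~r]: least fixpoint, start Z0 = Sat(~r) = {q0, q3, q4, q5}, add states in Sat(r) with every successor in Z. Already a fixed point.
Sat(A[r U ~r]) = {q0, q3, q4, q5}
q4 ∈ Sat(A[r U ~r]) = {q0, q3, q4, q5}, so the formula holds at q4.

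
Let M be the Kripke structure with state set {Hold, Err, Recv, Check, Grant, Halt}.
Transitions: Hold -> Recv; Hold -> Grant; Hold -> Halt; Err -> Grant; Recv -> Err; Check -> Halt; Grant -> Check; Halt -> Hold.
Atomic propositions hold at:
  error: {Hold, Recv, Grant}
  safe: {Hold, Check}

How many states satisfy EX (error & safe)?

1

Sat(error & safe) = {Hold}
Sat(EX (error & safe)) = {s : some successor in {Hold}} = {Halt}
|Sat(EX (error & safe))| = |{Halt}| = 1.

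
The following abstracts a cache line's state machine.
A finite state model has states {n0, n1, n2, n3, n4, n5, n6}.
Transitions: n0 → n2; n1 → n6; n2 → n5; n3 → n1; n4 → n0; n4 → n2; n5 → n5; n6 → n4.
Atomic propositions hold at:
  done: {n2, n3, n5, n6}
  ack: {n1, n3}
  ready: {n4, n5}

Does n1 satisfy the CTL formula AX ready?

Sat(AX ready) = {s : every successor in {n4, n5}} = {n2, n5, n6}
n1 ∉ Sat(AX ready) = {n2, n5, n6}, so the formula does not hold at n1.

No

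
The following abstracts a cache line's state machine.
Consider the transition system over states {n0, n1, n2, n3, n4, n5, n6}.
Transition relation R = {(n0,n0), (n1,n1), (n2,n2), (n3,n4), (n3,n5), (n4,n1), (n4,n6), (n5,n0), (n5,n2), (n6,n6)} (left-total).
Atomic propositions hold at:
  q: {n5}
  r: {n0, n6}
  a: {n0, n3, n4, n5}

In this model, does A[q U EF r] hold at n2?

No

EF r: least fixpoint, start Z0 = {n0, n6}, add states with some successor in Z. Z1 = {n0, n4, n5, n6}; Z2 = {n0, n3, n4, n5, n6}; fixed.
Sat(EF r) = {n0, n3, n4, n5, n6}
A[q U EF r]: least fixpoint, start Z0 = Sat(EF r) = {n0, n3, n4, n5, n6}, add states in Sat(q) with every successor in Z. Already a fixed point.
Sat(A[q U EF r]) = {n0, n3, n4, n5, n6}
n2 ∉ Sat(A[q U EF r]) = {n0, n3, n4, n5, n6}, so the formula does not hold at n2.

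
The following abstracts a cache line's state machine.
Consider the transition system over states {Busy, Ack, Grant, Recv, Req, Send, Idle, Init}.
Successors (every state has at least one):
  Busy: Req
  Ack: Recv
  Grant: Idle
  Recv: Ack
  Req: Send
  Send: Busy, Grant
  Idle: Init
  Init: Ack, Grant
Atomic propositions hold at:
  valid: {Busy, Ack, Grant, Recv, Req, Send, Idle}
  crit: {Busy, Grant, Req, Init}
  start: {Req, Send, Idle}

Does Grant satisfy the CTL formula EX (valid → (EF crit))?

Yes

EF crit: least fixpoint, start Z0 = {Busy, Grant, Req, Init}, add states with some successor in Z. Z1 = {Busy, Grant, Req, Send, Idle, Init}; fixed.
Sat(EF crit) = {Busy, Grant, Req, Send, Idle, Init}
Sat(valid → (EF crit)) = {Busy, Grant, Req, Send, Idle, Init}
Sat(EX (valid → (EF crit))) = {s : some successor in {Busy, Grant, Req, Send, Idle, Init}} = {Busy, Grant, Req, Send, Idle, Init}
Grant ∈ Sat(EX (valid → (EF crit))) = {Busy, Grant, Req, Send, Idle, Init}, so the formula holds at Grant.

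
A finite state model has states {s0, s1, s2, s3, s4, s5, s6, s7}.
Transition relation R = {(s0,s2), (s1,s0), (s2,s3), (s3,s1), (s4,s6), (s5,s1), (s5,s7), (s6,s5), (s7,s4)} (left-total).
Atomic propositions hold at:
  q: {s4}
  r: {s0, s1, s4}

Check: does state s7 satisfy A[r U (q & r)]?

No

Sat(q & r) = {s4}
A[r U (q & r)]: least fixpoint, start Z0 = Sat((q & r)) = {s4}, add states in Sat(r) with every successor in Z. Already a fixed point.
Sat(A[r U (q & r)]) = {s4}
s7 ∉ Sat(A[r U (q & r)]) = {s4}, so the formula does not hold at s7.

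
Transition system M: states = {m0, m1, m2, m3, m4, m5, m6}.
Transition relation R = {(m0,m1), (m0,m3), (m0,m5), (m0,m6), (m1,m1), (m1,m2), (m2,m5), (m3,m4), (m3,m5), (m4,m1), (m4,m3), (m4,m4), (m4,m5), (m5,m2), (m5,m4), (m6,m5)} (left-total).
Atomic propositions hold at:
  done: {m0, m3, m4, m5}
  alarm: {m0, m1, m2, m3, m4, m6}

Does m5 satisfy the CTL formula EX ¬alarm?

No

Sat(¬alarm) = {m5}
Sat(EX ¬alarm) = {s : some successor in {m5}} = {m0, m2, m3, m4, m6}
m5 ∉ Sat(EX ¬alarm) = {m0, m2, m3, m4, m6}, so the formula does not hold at m5.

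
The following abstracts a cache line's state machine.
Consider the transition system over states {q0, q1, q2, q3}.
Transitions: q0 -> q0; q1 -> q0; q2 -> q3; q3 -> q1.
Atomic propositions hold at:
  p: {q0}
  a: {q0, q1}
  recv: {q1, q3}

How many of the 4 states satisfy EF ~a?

Sat(~a) = {q2, q3}
EF ~a: least fixpoint, start Z0 = {q2, q3}, add states with some successor in Z. Already a fixed point.
Sat(EF ~a) = {q2, q3}
|Sat(EF ~a)| = |{q2, q3}| = 2.

2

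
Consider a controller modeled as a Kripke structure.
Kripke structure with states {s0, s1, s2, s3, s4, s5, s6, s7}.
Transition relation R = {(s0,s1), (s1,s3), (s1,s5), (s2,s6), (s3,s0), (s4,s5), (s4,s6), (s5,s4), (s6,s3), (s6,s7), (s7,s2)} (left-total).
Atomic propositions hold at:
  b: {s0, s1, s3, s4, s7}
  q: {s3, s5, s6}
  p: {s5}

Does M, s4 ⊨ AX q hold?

Sat(AX q) = {s : every successor in {s3, s5, s6}} = {s1, s2, s4}
s4 ∈ Sat(AX q) = {s1, s2, s4}, so the formula holds at s4.

Yes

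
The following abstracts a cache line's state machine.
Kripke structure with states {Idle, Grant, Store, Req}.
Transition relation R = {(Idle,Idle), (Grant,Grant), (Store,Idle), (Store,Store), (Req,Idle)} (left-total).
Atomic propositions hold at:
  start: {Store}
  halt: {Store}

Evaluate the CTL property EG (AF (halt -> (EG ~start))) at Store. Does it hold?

No

Sat(~start) = {Idle, Grant, Req}
EG ~start: greatest fixpoint, start Z0 = {Idle, Grant, Req}, keep only states in Sat with some successor in Z. Already a fixed point.
Sat(EG ~start) = {Idle, Grant, Req}
Sat(halt -> (EG ~start)) = {Idle, Grant, Req}
AF (halt -> (EG ~start)): least fixpoint, start Z0 = {Idle, Grant, Req}, add states with every successor in Z. Already a fixed point.
Sat(AF (halt -> (EG ~start))) = {Idle, Grant, Req}
EG (AF (halt -> (EG ~start))): greatest fixpoint, start Z0 = {Idle, Grant, Req}, keep only states in Sat with some successor in Z. Already a fixed point.
Sat(EG (AF (halt -> (EG ~start)))) = {Idle, Grant, Req}
Store ∉ Sat(EG (AF (halt -> (EG ~start)))) = {Idle, Grant, Req}, so the formula does not hold at Store.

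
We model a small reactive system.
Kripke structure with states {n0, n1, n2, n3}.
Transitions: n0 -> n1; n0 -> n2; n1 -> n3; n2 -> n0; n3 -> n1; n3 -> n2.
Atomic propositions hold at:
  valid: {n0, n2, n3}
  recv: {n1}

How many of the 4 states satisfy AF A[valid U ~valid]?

1

Sat(~valid) = {n1}
A[valid U ~valid]: least fixpoint, start Z0 = Sat(~valid) = {n1}, add states in Sat(valid) with every successor in Z. Already a fixed point.
Sat(A[valid U ~valid]) = {n1}
AF A[valid U ~valid]: least fixpoint, start Z0 = {n1}, add states with every successor in Z. Already a fixed point.
Sat(AF A[valid U ~valid]) = {n1}
|Sat(AF A[valid U ~valid])| = |{n1}| = 1.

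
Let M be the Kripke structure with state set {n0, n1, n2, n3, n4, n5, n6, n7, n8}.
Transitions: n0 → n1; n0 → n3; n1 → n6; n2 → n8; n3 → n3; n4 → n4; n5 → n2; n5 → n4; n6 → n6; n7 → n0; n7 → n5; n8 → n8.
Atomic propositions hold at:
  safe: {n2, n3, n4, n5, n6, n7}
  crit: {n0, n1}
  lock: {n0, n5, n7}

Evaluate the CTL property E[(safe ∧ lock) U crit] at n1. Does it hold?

Sat(safe ∧ lock) = {n5, n7}
E[(safe ∧ lock) U crit]: least fixpoint, start Z0 = Sat(crit) = {n0, n1}, add states in Sat(safe ∧ lock) with some successor in Z. Z1 = {n0, n1, n7}; fixed.
Sat(E[(safe ∧ lock) U crit]) = {n0, n1, n7}
n1 ∈ Sat(E[(safe ∧ lock) U crit]) = {n0, n1, n7}, so the formula holds at n1.

Yes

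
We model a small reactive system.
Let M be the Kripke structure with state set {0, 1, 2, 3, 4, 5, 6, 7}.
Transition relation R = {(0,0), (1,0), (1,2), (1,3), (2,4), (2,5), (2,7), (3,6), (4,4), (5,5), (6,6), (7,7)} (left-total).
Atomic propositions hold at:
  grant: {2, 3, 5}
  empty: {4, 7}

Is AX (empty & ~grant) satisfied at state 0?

Sat(~grant) = {0, 1, 4, 6, 7}
Sat(empty & ~grant) = {4, 7}
Sat(AX (empty & ~grant)) = {s : every successor in {4, 7}} = {4, 7}
0 ∉ Sat(AX (empty & ~grant)) = {4, 7}, so the formula does not hold at 0.

No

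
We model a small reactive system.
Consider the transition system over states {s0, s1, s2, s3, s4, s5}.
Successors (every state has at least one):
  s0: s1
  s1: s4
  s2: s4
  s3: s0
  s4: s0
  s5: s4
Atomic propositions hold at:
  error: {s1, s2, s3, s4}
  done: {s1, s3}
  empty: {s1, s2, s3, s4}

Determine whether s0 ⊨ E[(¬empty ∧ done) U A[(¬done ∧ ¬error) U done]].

Yes

Sat(¬empty) = {s0, s5}
Sat(¬empty ∧ done) = ∅
Sat(¬done) = {s0, s2, s4, s5}
Sat(¬error) = {s0, s5}
Sat(¬done ∧ ¬error) = {s0, s5}
A[(¬done ∧ ¬error) U done]: least fixpoint, start Z0 = Sat(done) = {s1, s3}, add states in Sat(¬done ∧ ¬error) with every successor in Z. Z1 = {s0, s1, s3}; fixed.
Sat(A[(¬done ∧ ¬error) U done]) = {s0, s1, s3}
E[(¬empty ∧ done) U A[(¬done ∧ ¬error) U done]]: least fixpoint, start Z0 = Sat(A[(¬done ∧ ¬error) U done]) = {s0, s1, s3}, add states in Sat(¬empty ∧ done) with some successor in Z. Already a fixed point.
Sat(E[(¬empty ∧ done) U A[(¬done ∧ ¬error) U done]]) = {s0, s1, s3}
s0 ∈ Sat(E[(¬empty ∧ done) U A[(¬done ∧ ¬error) U done]]) = {s0, s1, s3}, so the formula holds at s0.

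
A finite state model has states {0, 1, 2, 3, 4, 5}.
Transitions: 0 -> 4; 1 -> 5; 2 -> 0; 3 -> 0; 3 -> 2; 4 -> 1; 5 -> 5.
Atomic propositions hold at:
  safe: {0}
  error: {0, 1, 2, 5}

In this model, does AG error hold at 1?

Yes

AG error: greatest fixpoint, start Z0 = {0, 1, 2, 5}, keep only states in Sat with every successor in Z. Z1 = {1, 2, 5}; Z2 = {1, 5}; fixed.
Sat(AG error) = {1, 5}
1 ∈ Sat(AG error) = {1, 5}, so the formula holds at 1.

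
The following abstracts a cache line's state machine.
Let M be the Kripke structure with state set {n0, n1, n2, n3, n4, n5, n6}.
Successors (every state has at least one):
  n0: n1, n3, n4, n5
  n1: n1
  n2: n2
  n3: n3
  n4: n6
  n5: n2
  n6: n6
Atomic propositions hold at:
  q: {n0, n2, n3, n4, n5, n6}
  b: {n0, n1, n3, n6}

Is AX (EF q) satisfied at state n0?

EF q: least fixpoint, start Z0 = {n0, n2, n3, n4, n5, n6}, add states with some successor in Z. Already a fixed point.
Sat(EF q) = {n0, n2, n3, n4, n5, n6}
Sat(AX (EF q)) = {s : every successor in {n0, n2, n3, n4, n5, n6}} = {n2, n3, n4, n5, n6}
n0 ∉ Sat(AX (EF q)) = {n2, n3, n4, n5, n6}, so the formula does not hold at n0.

No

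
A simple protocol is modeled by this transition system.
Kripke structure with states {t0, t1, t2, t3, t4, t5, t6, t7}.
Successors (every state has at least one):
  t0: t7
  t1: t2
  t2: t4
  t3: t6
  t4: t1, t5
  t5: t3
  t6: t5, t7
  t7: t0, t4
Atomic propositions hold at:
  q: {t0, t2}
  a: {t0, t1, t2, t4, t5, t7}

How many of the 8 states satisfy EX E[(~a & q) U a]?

Sat(~a) = {t3, t6}
Sat(~a & q) = ∅
E[(~a & q) U a]: least fixpoint, start Z0 = Sat(a) = {t0, t1, t2, t4, t5, t7}, add states in Sat(~a & q) with some successor in Z. Already a fixed point.
Sat(E[(~a & q) U a]) = {t0, t1, t2, t4, t5, t7}
Sat(EX E[(~a & q) U a]) = {s : some successor in {t0, t1, t2, t4, t5, t7}} = {t0, t1, t2, t4, t6, t7}
|Sat(EX E[(~a & q) U a])| = |{t0, t1, t2, t4, t6, t7}| = 6.

6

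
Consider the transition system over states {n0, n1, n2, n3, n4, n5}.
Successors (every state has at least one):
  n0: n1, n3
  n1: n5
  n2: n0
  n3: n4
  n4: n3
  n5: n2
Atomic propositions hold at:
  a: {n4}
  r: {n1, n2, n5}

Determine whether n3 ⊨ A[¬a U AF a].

Sat(¬a) = {n0, n1, n2, n3, n5}
AF a: least fixpoint, start Z0 = {n4}, add states with every successor in Z. Z1 = {n3, n4}; fixed.
Sat(AF a) = {n3, n4}
A[¬a U AF a]: least fixpoint, start Z0 = Sat(AF a) = {n3, n4}, add states in Sat(¬a) with every successor in Z. Already a fixed point.
Sat(A[¬a U AF a]) = {n3, n4}
n3 ∈ Sat(A[¬a U AF a]) = {n3, n4}, so the formula holds at n3.

Yes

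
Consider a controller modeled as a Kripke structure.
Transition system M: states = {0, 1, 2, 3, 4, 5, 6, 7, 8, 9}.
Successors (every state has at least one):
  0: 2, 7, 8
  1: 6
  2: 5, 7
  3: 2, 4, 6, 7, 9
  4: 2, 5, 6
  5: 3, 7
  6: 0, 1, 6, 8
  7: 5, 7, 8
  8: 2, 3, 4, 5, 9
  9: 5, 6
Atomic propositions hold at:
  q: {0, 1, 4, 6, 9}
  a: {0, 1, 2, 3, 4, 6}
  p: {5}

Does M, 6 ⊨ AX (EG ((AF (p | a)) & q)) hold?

No

Sat(p | a) = {0, 1, 2, 3, 4, 5, 6}
AF (p | a): least fixpoint, start Z0 = {0, 1, 2, 3, 4, 5, 6}, add states with every successor in Z. Z1 = {0, 1, 2, 3, 4, 5, 6, 9}; Z2 = {0, 1, 2, 3, 4, 5, 6, 8, 9}; fixed.
Sat(AF (p | a)) = {0, 1, 2, 3, 4, 5, 6, 8, 9}
Sat((AF (p | a)) & q) = {0, 1, 4, 6, 9}
EG ((AF (p | a)) & q): greatest fixpoint, start Z0 = {0, 1, 4, 6, 9}, keep only states in Sat with some successor in Z. Z1 = {1, 4, 6, 9}; fixed.
Sat(EG ((AF (p | a)) & q)) = {1, 4, 6, 9}
Sat(AX (EG ((AF (p | a)) & q))) = {s : every successor in {1, 4, 6, 9}} = {1}
6 ∉ Sat(AX (EG ((AF (p | a)) & q))) = {1}, so the formula does not hold at 6.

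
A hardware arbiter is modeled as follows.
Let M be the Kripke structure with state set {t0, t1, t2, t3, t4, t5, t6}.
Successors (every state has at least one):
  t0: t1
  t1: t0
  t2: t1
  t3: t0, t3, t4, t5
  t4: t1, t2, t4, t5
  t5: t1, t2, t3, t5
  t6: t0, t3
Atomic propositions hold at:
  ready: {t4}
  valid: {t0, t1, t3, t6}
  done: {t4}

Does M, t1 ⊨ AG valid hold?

Yes

AG valid: greatest fixpoint, start Z0 = {t0, t1, t3, t6}, keep only states in Sat with every successor in Z. Z1 = {t0, t1, t6}; Z2 = {t0, t1}; fixed.
Sat(AG valid) = {t0, t1}
t1 ∈ Sat(AG valid) = {t0, t1}, so the formula holds at t1.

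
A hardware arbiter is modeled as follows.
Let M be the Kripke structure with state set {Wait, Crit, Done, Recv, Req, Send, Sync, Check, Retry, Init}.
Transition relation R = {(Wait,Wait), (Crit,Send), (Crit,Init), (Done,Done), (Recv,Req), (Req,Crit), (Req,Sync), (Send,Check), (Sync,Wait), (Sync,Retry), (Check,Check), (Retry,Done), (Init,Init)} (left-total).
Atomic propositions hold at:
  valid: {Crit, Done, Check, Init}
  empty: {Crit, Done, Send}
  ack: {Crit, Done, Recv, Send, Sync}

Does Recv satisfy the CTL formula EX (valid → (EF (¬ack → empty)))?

Sat(¬ack) = {Wait, Req, Check, Retry, Init}
Sat(¬ack → empty) = {Crit, Done, Recv, Send, Sync}
EF (¬ack → empty): least fixpoint, start Z0 = {Crit, Done, Recv, Send, Sync}, add states with some successor in Z. Z1 = {Crit, Done, Recv, Req, Send, Sync, Retry}; fixed.
Sat(EF (¬ack → empty)) = {Crit, Done, Recv, Req, Send, Sync, Retry}
Sat(valid → (EF (¬ack → empty))) = {Wait, Crit, Done, Recv, Req, Send, Sync, Retry}
Sat(EX (valid → (EF (¬ack → empty)))) = {s : some successor in {Wait, Crit, Done, Recv, Req, Send, Sync, Retry}} = {Wait, Crit, Done, Recv, Req, Sync, Retry}
Recv ∈ Sat(EX (valid → (EF (¬ack → empty)))) = {Wait, Crit, Done, Recv, Req, Sync, Retry}, so the formula holds at Recv.

Yes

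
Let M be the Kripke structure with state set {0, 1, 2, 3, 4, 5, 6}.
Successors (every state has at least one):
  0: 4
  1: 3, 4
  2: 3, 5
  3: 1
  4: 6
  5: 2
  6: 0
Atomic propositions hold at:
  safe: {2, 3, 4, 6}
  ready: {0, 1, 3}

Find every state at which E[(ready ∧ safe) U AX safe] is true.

{0, 1, 3, 4, 5}

Sat(ready ∧ safe) = {3}
Sat(AX safe) = {s : every successor in {2, 3, 4, 6}} = {0, 1, 4, 5}
E[(ready ∧ safe) U AX safe]: least fixpoint, start Z0 = Sat(AX safe) = {0, 1, 4, 5}, add states in Sat(ready ∧ safe) with some successor in Z. Z1 = {0, 1, 3, 4, 5}; fixed.
Sat(E[(ready ∧ safe) U AX safe]) = {0, 1, 3, 4, 5}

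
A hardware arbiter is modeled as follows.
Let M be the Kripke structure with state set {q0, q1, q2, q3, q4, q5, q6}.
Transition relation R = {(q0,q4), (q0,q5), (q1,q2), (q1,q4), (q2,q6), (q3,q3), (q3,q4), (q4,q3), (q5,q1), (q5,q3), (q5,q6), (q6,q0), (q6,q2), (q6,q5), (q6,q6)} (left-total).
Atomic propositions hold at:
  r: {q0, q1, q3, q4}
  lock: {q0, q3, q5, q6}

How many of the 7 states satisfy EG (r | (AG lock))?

4

AG lock: greatest fixpoint, start Z0 = {q0, q3, q5, q6}, keep only states in Sat with every successor in Z. Z1 = ∅; fixed.
Sat(AG lock) = ∅
Sat(r | (AG lock)) = {q0, q1, q3, q4}
EG (r | (AG lock)): greatest fixpoint, start Z0 = {q0, q1, q3, q4}, keep only states in Sat with some successor in Z. Already a fixed point.
Sat(EG (r | (AG lock))) = {q0, q1, q3, q4}
|Sat(EG (r | (AG lock)))| = |{q0, q1, q3, q4}| = 4.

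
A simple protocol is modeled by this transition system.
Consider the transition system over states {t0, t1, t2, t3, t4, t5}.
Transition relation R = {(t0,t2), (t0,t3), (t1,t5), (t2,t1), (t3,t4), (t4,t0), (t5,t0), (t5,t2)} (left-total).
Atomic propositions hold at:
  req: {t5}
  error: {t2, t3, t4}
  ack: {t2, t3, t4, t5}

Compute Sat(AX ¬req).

{t0, t2, t3, t4, t5}

Sat(¬req) = {t0, t1, t2, t3, t4}
Sat(AX ¬req) = {s : every successor in {t0, t1, t2, t3, t4}} = {t0, t2, t3, t4, t5}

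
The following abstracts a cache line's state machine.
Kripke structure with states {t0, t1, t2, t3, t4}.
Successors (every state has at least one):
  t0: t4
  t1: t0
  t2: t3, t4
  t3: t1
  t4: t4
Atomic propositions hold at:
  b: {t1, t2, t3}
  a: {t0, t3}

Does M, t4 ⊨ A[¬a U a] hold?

Sat(¬a) = {t1, t2, t4}
A[¬a U a]: least fixpoint, start Z0 = Sat(a) = {t0, t3}, add states in Sat(¬a) with every successor in Z. Z1 = {t0, t1, t3}; fixed.
Sat(A[¬a U a]) = {t0, t1, t3}
t4 ∉ Sat(A[¬a U a]) = {t0, t1, t3}, so the formula does not hold at t4.

No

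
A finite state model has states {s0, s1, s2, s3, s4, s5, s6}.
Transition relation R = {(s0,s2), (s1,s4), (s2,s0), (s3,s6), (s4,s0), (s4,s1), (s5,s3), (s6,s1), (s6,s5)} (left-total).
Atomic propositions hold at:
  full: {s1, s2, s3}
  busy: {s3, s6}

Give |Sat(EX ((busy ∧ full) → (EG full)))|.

Sat(busy ∧ full) = {s3}
EG full: greatest fixpoint, start Z0 = {s1, s2, s3}, keep only states in Sat with some successor in Z. Z1 = ∅; fixed.
Sat(EG full) = ∅
Sat((busy ∧ full) → (EG full)) = {s0, s1, s2, s4, s5, s6}
Sat(EX ((busy ∧ full) → (EG full))) = {s : some successor in {s0, s1, s2, s4, s5, s6}} = {s0, s1, s2, s3, s4, s6}
|Sat(EX ((busy ∧ full) → (EG full)))| = |{s0, s1, s2, s3, s4, s6}| = 6.

6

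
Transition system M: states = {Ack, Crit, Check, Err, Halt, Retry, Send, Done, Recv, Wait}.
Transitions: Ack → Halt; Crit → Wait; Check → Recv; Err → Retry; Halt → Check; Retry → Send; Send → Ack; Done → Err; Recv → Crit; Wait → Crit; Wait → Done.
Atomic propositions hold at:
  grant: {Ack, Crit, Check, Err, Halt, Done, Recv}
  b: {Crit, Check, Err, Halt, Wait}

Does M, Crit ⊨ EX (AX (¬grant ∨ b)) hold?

No

Sat(¬grant) = {Retry, Send, Wait}
Sat(¬grant ∨ b) = {Crit, Check, Err, Halt, Retry, Send, Wait}
Sat(AX (¬grant ∨ b)) = {s : every successor in {Crit, Check, Err, Halt, Retry, Send, Wait}} = {Ack, Crit, Err, Halt, Retry, Done, Recv}
Sat(EX (AX (¬grant ∨ b))) = {s : some successor in {Ack, Crit, Err, Halt, Retry, Done, Recv}} = {Ack, Check, Err, Send, Done, Recv, Wait}
Crit ∉ Sat(EX (AX (¬grant ∨ b))) = {Ack, Check, Err, Send, Done, Recv, Wait}, so the formula does not hold at Crit.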